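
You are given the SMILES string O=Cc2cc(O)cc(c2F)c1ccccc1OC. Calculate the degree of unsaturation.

9

Molecular formula: C14H11FO3.
DoU = (2C + 2 + N − H − X) / 2, where X is the halogen count and O/S are ignored.
    = (2·14 + 2 + 0 − 11 − 1) / 2 = 18 / 2 = 9.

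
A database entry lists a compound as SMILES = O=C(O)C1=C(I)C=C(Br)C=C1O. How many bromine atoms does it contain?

Scan the SMILES for Br atoms (remember two-letter symbols like Cl and Br are single atoms).
Bromine count: 1.

1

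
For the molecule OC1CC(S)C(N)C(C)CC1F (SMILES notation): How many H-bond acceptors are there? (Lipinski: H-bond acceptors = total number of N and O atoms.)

N atoms: 1; O atoms: 1.
Lipinski HBA = 1 + 1 = 2.

2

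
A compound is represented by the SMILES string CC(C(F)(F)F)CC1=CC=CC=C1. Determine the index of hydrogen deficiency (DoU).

4

Degree of unsaturation = (number of rings) + (number of π bonds).
Ring closures in the SMILES: 1.
π bonds: 3 double bonds (each 1 DoU) → 3 DoU from unsaturation.
Total DoU = 1 + 3 = 4.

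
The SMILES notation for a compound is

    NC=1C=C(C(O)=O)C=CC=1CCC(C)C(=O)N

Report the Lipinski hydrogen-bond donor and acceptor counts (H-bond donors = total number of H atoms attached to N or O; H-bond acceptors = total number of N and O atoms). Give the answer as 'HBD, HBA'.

5, 5

Donors: find every N or O and count the H atoms it carries.
  atom 1 (N): bond orders sum to 1 → 2 H
  atom 6 (O): bond orders sum to 1 → 1 H
  atom 7 (O): bond orders sum to 2 → 0 H
  atom 16 (O): bond orders sum to 2 → 0 H
  atom 17 (N): bond orders sum to 1 → 2 H
Lipinski HBD = 5.
Acceptors: N atoms = 2, O atoms = 3 → HBA = 5.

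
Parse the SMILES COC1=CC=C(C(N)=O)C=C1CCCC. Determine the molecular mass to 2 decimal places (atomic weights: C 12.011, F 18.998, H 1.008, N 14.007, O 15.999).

207.27 g/mol

First, the molecular formula is C12H17NO2 (counting implicit H from valence).
  C: 12 × 12.011 = 144.132
  H: 17 × 1.008 = 17.136
  N: 1 × 14.007 = 14.007
  O: 2 × 15.999 = 31.998
Sum: 12×12.011 + 17×1.008 + 1×14.007 + 2×15.999 = 207.273 → 207.27 g/mol.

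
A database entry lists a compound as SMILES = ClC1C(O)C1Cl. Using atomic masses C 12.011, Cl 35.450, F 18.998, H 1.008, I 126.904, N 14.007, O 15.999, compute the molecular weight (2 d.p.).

First, the molecular formula is C3H4Cl2O (counting implicit H from valence).
  C: 3 × 12.011 = 36.033
  Cl: 2 × 35.450 = 70.900
  H: 4 × 1.008 = 4.032
  O: 1 × 15.999 = 15.999
Sum: 3×12.011 + 2×35.450 + 4×1.008 + 1×15.999 = 126.964 → 126.96 g/mol.

126.96 g/mol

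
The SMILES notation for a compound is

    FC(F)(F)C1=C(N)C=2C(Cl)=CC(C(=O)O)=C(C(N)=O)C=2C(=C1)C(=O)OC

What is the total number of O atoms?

5

Scan the SMILES for O atoms (remember two-letter symbols like Cl and Br are single atoms).
Oxygen count: 5.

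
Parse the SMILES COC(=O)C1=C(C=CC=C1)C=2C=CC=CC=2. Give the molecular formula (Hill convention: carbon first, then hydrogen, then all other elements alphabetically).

C14H12O2

Walk through each heavy atom and fill implicit hydrogens from standard valence (C 4, N 3, O 2, S 2, halogen 1):
  atom 1: C, bond orders sum to 1 (valence 4) → 3 H
  atom 2: O, bond orders sum to 2 (valence 2) → 0 H
  atom 3: C, bond orders sum to 4 (valence 4) → 0 H
  atom 4: O, bond orders sum to 2 (valence 2) → 0 H
  atom 5: C, bond orders sum to 4 (valence 4) → 0 H
  atom 6: C, bond orders sum to 4 (valence 4) → 0 H
  atom 7: C, bond orders sum to 3 (valence 4) → 1 H
  atom 8: C, bond orders sum to 3 (valence 4) → 1 H
  atom 9: C, bond orders sum to 3 (valence 4) → 1 H
  atom 10: C, bond orders sum to 3 (valence 4) → 1 H
  atom 11: C, bond orders sum to 4 (valence 4) → 0 H
  atom 12: C, bond orders sum to 3 (valence 4) → 1 H
  atom 13: C, bond orders sum to 3 (valence 4) → 1 H
  atom 14: C, bond orders sum to 3 (valence 4) → 1 H
  atom 15: C, bond orders sum to 3 (valence 4) → 1 H
  atom 16: C, bond orders sum to 3 (valence 4) → 1 H
Totals → C:14, H:12, O:2.
In Hill order: C14H12O2.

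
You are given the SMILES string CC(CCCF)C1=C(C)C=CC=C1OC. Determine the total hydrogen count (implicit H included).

19

Walk through each heavy atom and fill implicit hydrogens from standard valence (C 4, N 3, O 2, S 2, halogen 1):
  atom 1: C, bond orders sum to 1 (valence 4) → 3 H
  atom 2: C, bond orders sum to 3 (valence 4) → 1 H
  atom 3: C, bond orders sum to 2 (valence 4) → 2 H
  atom 4: C, bond orders sum to 2 (valence 4) → 2 H
  atom 5: C, bond orders sum to 2 (valence 4) → 2 H
  atom 6: F (halogen, monovalent) → 0 H
  atom 7: C, bond orders sum to 4 (valence 4) → 0 H
  atom 8: C, bond orders sum to 4 (valence 4) → 0 H
  atom 9: C, bond orders sum to 1 (valence 4) → 3 H
  atom 10: C, bond orders sum to 3 (valence 4) → 1 H
  atom 11: C, bond orders sum to 3 (valence 4) → 1 H
  atom 12: C, bond orders sum to 3 (valence 4) → 1 H
  atom 13: C, bond orders sum to 4 (valence 4) → 0 H
  atom 14: O, bond orders sum to 2 (valence 2) → 0 H
  atom 15: C, bond orders sum to 1 (valence 4) → 3 H
Total hydrogens: 19.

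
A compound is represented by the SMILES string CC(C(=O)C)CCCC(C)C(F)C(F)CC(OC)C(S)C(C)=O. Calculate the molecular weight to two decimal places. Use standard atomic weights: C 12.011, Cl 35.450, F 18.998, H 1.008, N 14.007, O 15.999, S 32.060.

352.48 g/mol

First, the molecular formula is C17H30F2O3S (counting implicit H from valence).
  C: 17 × 12.011 = 204.187
  F: 2 × 18.998 = 37.996
  H: 30 × 1.008 = 30.240
  O: 3 × 15.999 = 47.997
  S: 1 × 32.060 = 32.060
Sum: 17×12.011 + 2×18.998 + 30×1.008 + 3×15.999 + 1×32.060 = 352.480 → 352.48 g/mol.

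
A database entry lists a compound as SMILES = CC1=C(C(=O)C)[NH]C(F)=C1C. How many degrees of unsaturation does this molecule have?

Degree of unsaturation = (number of rings) + (number of π bonds).
Ring closures in the SMILES: 1.
π bonds: 3 double bonds (each 1 DoU) → 3 DoU from unsaturation.
Total DoU = 1 + 3 = 4.

4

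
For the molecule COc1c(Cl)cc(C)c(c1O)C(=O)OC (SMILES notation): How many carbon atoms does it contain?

Count every carbon token in the SMILES (each C, including those in ring-closure positions and inside branches).
Carbon count: 10.

10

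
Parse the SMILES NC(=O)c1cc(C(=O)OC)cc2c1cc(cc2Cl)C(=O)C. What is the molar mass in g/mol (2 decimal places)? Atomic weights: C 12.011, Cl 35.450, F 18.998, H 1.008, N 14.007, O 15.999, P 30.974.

305.71 g/mol

First, the molecular formula is C15H12ClNO4 (counting implicit H from valence).
  C: 15 × 12.011 = 180.165
  Cl: 1 × 35.450 = 35.450
  H: 12 × 1.008 = 12.096
  N: 1 × 14.007 = 14.007
  O: 4 × 15.999 = 63.996
Sum: 15×12.011 + 1×35.450 + 12×1.008 + 1×14.007 + 4×15.999 = 305.714 → 305.71 g/mol.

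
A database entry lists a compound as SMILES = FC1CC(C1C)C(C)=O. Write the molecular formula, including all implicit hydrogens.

Walk through each heavy atom and fill implicit hydrogens from standard valence (C 4, N 3, O 2, S 2, halogen 1):
  atom 1: F (halogen, monovalent) → 0 H
  atom 2: C, bond orders sum to 3 (valence 4) → 1 H
  atom 3: C, bond orders sum to 2 (valence 4) → 2 H
  atom 4: C, bond orders sum to 3 (valence 4) → 1 H
  atom 5: C, bond orders sum to 3 (valence 4) → 1 H
  atom 6: C, bond orders sum to 1 (valence 4) → 3 H
  atom 7: C, bond orders sum to 4 (valence 4) → 0 H
  atom 8: C, bond orders sum to 1 (valence 4) → 3 H
  atom 9: O, bond orders sum to 2 (valence 2) → 0 H
Totals → C:7, H:11, F:1, O:1.
In Hill order: C7H11FO.

C7H11FO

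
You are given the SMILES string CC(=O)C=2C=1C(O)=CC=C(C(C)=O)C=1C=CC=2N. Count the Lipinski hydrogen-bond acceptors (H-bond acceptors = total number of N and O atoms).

4

N atoms: 1; O atoms: 3.
Lipinski HBA = 1 + 3 = 4.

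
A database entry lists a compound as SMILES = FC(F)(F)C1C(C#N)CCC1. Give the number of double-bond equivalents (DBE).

Degree of unsaturation = (number of rings) + (number of π bonds).
Ring closures in the SMILES: 1.
π bonds: 1 triple bond (each 2 DoU) → 2 DoU from unsaturation.
Total DoU = 1 + 2 = 3.

3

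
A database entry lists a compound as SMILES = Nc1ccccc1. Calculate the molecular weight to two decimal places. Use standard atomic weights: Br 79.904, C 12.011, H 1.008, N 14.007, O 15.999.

93.13 g/mol

First, the molecular formula is C6H7N (counting implicit H from valence).
  C: 6 × 12.011 = 72.066
  H: 7 × 1.008 = 7.056
  N: 1 × 14.007 = 14.007
Sum: 6×12.011 + 7×1.008 + 1×14.007 = 93.129 → 93.13 g/mol.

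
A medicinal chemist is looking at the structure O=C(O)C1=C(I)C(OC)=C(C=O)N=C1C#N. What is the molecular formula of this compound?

Walk through each heavy atom and fill implicit hydrogens from standard valence (C 4, N 3, O 2, S 2, halogen 1):
  atom 1: O, bond orders sum to 2 (valence 2) → 0 H
  atom 2: C, bond orders sum to 4 (valence 4) → 0 H
  atom 3: O, bond orders sum to 1 (valence 2) → 1 H
  atom 4: C, bond orders sum to 4 (valence 4) → 0 H
  atom 5: C, bond orders sum to 4 (valence 4) → 0 H
  atom 6: I (halogen, monovalent) → 0 H
  atom 7: C, bond orders sum to 4 (valence 4) → 0 H
  atom 8: O, bond orders sum to 2 (valence 2) → 0 H
  atom 9: C, bond orders sum to 1 (valence 4) → 3 H
  atom 10: C, bond orders sum to 4 (valence 4) → 0 H
  atom 11: C, bond orders sum to 3 (valence 4) → 1 H
  atom 12: O, bond orders sum to 2 (valence 2) → 0 H
  atom 13: N, bond orders sum to 3 (valence 3) → 0 H
  atom 14: C, bond orders sum to 4 (valence 4) → 0 H
  atom 15: C, bond orders sum to 4 (valence 4) → 0 H
  atom 16: N, bond orders sum to 3 (valence 3) → 0 H
Totals → C:9, H:5, I:1, N:2, O:4.

C9H5IN2O4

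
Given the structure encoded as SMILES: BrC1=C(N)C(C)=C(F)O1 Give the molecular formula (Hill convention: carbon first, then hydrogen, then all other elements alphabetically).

Walk through each heavy atom and fill implicit hydrogens from standard valence (C 4, N 3, O 2, S 2, halogen 1):
  atom 1: Br (halogen, monovalent) → 0 H
  atom 2: C, bond orders sum to 4 (valence 4) → 0 H
  atom 3: C, bond orders sum to 4 (valence 4) → 0 H
  atom 4: N, bond orders sum to 1 (valence 3) → 2 H
  atom 5: C, bond orders sum to 4 (valence 4) → 0 H
  atom 6: C, bond orders sum to 1 (valence 4) → 3 H
  atom 7: C, bond orders sum to 4 (valence 4) → 0 H
  atom 8: F (halogen, monovalent) → 0 H
  atom 9: O, bond orders sum to 2 (valence 2) → 0 H
Totals → C:5, H:5, Br:1, F:1, N:1, O:1.

C5H5BrFNO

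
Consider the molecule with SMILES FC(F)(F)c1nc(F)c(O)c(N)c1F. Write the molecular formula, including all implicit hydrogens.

C6H3F5N2O

Walk through each heavy atom and fill implicit hydrogens from standard valence (C 4, N 3, O 2, S 2, halogen 1); for lowercase aromatic atoms, an aromatic c carries 1 H when it has two neighbours and 0 H with three, and aromatic n carries 0 H:
  atom 1: F (halogen, monovalent) → 0 H
  atom 2: C, bond orders sum to 4 (valence 4) → 0 H
  atom 3: F (halogen, monovalent) → 0 H
  atom 4: F (halogen, monovalent) → 0 H
  atom 5: aromatic c, 3 neighbours → 0 H
  atom 6: aromatic n, 2 neighbours → 0 H
  atom 7: aromatic c, 3 neighbours → 0 H
  atom 8: F (halogen, monovalent) → 0 H
  atom 9: aromatic c, 3 neighbours → 0 H
  atom 10: O, bond orders sum to 1 (valence 2) → 1 H
  atom 11: aromatic c, 3 neighbours → 0 H
  atom 12: N, bond orders sum to 1 (valence 3) → 2 H
  atom 13: aromatic c, 3 neighbours → 0 H
  atom 14: F (halogen, monovalent) → 0 H
Totals → C:6, H:3, F:5, N:2, O:1.
In Hill order: C6H3F5N2O.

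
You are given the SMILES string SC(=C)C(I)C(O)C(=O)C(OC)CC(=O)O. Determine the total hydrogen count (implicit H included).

13

Walk through each heavy atom and fill implicit hydrogens from standard valence (C 4, N 3, O 2, S 2, halogen 1):
  atom 1: S, bond orders sum to 1 (valence 2) → 1 H
  atom 2: C, bond orders sum to 4 (valence 4) → 0 H
  atom 3: C, bond orders sum to 2 (valence 4) → 2 H
  atom 4: C, bond orders sum to 3 (valence 4) → 1 H
  atom 5: I (halogen, monovalent) → 0 H
  atom 6: C, bond orders sum to 3 (valence 4) → 1 H
  atom 7: O, bond orders sum to 1 (valence 2) → 1 H
  atom 8: C, bond orders sum to 4 (valence 4) → 0 H
  atom 9: O, bond orders sum to 2 (valence 2) → 0 H
  atom 10: C, bond orders sum to 3 (valence 4) → 1 H
  atom 11: O, bond orders sum to 2 (valence 2) → 0 H
  atom 12: C, bond orders sum to 1 (valence 4) → 3 H
  atom 13: C, bond orders sum to 2 (valence 4) → 2 H
  atom 14: C, bond orders sum to 4 (valence 4) → 0 H
  atom 15: O, bond orders sum to 2 (valence 2) → 0 H
  atom 16: O, bond orders sum to 1 (valence 2) → 1 H
Total hydrogens: 13.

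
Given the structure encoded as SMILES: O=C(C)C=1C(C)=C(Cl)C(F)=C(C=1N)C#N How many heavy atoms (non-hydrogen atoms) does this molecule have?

Every atom symbol written in the SMILES (organic subset) is one heavy atom; implicit H are not written.
Heavy atoms by element → C:10, Cl:1, F:1, N:2, O:1.
Total: 15.

15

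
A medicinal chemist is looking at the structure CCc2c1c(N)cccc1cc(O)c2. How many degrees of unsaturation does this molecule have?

Molecular formula: C12H13NO.
DoU = (2C + 2 + N − H − X) / 2, where X is the halogen count and O/S are ignored.
    = (2·12 + 2 + 1 − 13 − 0) / 2 = 14 / 2 = 7.

7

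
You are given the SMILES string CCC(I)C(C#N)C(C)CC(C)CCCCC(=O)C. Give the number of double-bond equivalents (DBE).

3

Molecular formula: C16H28INO.
DoU = (2C + 2 + N − H − X) / 2, where X is the halogen count and O/S are ignored.
    = (2·16 + 2 + 1 − 28 − 1) / 2 = 6 / 2 = 3.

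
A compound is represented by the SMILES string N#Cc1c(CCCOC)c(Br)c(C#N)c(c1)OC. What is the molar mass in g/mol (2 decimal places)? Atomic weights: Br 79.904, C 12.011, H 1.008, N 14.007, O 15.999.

309.16 g/mol

First, the molecular formula is C13H13BrN2O2 (counting implicit H from valence).
  Br: 1 × 79.904 = 79.904
  C: 13 × 12.011 = 156.143
  H: 13 × 1.008 = 13.104
  N: 2 × 14.007 = 28.014
  O: 2 × 15.999 = 31.998
Sum: 1×79.904 + 13×12.011 + 13×1.008 + 2×14.007 + 2×15.999 = 309.163 → 309.16 g/mol.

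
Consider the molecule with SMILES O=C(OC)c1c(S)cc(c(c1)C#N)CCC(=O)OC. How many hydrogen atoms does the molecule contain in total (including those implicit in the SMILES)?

13

Walk through each heavy atom and fill implicit hydrogens from standard valence (C 4, N 3, O 2, S 2, halogen 1); for lowercase aromatic atoms, an aromatic c carries 1 H when it has two neighbours and 0 H with three, and aromatic n carries 0 H:
  atom 1: O, bond orders sum to 2 (valence 2) → 0 H
  atom 2: C, bond orders sum to 4 (valence 4) → 0 H
  atom 3: O, bond orders sum to 2 (valence 2) → 0 H
  atom 4: C, bond orders sum to 1 (valence 4) → 3 H
  atom 5: aromatic c, 3 neighbours → 0 H
  atom 6: aromatic c, 3 neighbours → 0 H
  atom 7: S, bond orders sum to 1 (valence 2) → 1 H
  atom 8: aromatic c, 2 neighbours → 1 H
  atom 9: aromatic c, 3 neighbours → 0 H
  atom 10: aromatic c, 3 neighbours → 0 H
  atom 11: aromatic c, 2 neighbours → 1 H
  atom 12: C, bond orders sum to 4 (valence 4) → 0 H
  atom 13: N, bond orders sum to 3 (valence 3) → 0 H
  atom 14: C, bond orders sum to 2 (valence 4) → 2 H
  atom 15: C, bond orders sum to 2 (valence 4) → 2 H
  atom 16: C, bond orders sum to 4 (valence 4) → 0 H
  atom 17: O, bond orders sum to 2 (valence 2) → 0 H
  atom 18: O, bond orders sum to 2 (valence 2) → 0 H
  atom 19: C, bond orders sum to 1 (valence 4) → 3 H
Total hydrogens: 13.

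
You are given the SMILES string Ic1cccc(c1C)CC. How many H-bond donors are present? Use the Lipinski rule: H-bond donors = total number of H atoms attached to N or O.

0

Donors: find every N or O and count the H atoms it carries.
  (no N or O atoms present)
Lipinski HBD = 0.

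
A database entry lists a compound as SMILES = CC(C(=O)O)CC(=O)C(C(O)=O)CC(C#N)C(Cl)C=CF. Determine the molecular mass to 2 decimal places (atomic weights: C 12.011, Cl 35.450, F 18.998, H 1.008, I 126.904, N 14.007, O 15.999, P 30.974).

First, the molecular formula is C13H15ClFNO5 (counting implicit H from valence).
  C: 13 × 12.011 = 156.143
  Cl: 1 × 35.450 = 35.450
  F: 1 × 18.998 = 18.998
  H: 15 × 1.008 = 15.120
  N: 1 × 14.007 = 14.007
  O: 5 × 15.999 = 79.995
Sum: 13×12.011 + 1×35.450 + 1×18.998 + 15×1.008 + 1×14.007 + 5×15.999 = 319.713 → 319.71 g/mol.

319.71 g/mol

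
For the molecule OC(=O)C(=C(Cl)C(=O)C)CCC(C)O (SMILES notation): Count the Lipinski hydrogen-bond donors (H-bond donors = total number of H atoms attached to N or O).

2

Donors: find every N or O and count the H atoms it carries.
  atom 1 (O): bond orders sum to 1 → 1 H
  atom 3 (O): bond orders sum to 2 → 0 H
  atom 8 (O): bond orders sum to 2 → 0 H
  atom 14 (O): bond orders sum to 1 → 1 H
Lipinski HBD = 2.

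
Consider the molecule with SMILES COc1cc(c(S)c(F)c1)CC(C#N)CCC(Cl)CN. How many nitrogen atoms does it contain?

2

Scan the SMILES for N atoms (remember two-letter symbols like Cl and Br are single atoms).
Nitrogen count: 2.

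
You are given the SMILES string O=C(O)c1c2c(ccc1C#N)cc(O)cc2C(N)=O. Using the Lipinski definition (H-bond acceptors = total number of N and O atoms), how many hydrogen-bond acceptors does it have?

6

N atoms: 2; O atoms: 4.
Lipinski HBA = 2 + 4 = 6.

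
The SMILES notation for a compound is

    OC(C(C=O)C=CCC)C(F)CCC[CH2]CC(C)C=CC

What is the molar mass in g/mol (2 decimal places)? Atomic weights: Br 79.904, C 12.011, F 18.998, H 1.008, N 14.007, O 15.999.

298.44 g/mol

First, the molecular formula is C18H31FO2 (counting implicit H from valence).
  C: 18 × 12.011 = 216.198
  F: 1 × 18.998 = 18.998
  H: 31 × 1.008 = 31.248
  O: 2 × 15.999 = 31.998
Sum: 18×12.011 + 1×18.998 + 31×1.008 + 2×15.999 = 298.442 → 298.44 g/mol.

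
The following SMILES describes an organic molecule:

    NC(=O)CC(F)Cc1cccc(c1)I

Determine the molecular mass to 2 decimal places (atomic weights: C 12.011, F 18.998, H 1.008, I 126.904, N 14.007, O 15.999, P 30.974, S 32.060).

First, the molecular formula is C10H11FINO (counting implicit H from valence).
  C: 10 × 12.011 = 120.110
  F: 1 × 18.998 = 18.998
  H: 11 × 1.008 = 11.088
  I: 1 × 126.904 = 126.904
  N: 1 × 14.007 = 14.007
  O: 1 × 15.999 = 15.999
Sum: 10×12.011 + 1×18.998 + 11×1.008 + 1×126.904 + 1×14.007 + 1×15.999 = 307.106 → 307.11 g/mol.

307.11 g/mol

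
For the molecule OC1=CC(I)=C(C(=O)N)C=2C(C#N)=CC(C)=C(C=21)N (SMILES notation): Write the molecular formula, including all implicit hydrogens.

C13H10IN3O2

Walk through each heavy atom and fill implicit hydrogens from standard valence (C 4, N 3, O 2, S 2, halogen 1):
  atom 1: O, bond orders sum to 1 (valence 2) → 1 H
  atom 2: C, bond orders sum to 4 (valence 4) → 0 H
  atom 3: C, bond orders sum to 3 (valence 4) → 1 H
  atom 4: C, bond orders sum to 4 (valence 4) → 0 H
  atom 5: I (halogen, monovalent) → 0 H
  atom 6: C, bond orders sum to 4 (valence 4) → 0 H
  atom 7: C, bond orders sum to 4 (valence 4) → 0 H
  atom 8: O, bond orders sum to 2 (valence 2) → 0 H
  atom 9: N, bond orders sum to 1 (valence 3) → 2 H
  atom 10: C, bond orders sum to 4 (valence 4) → 0 H
  atom 11: C, bond orders sum to 4 (valence 4) → 0 H
  atom 12: C, bond orders sum to 4 (valence 4) → 0 H
  atom 13: N, bond orders sum to 3 (valence 3) → 0 H
  atom 14: C, bond orders sum to 3 (valence 4) → 1 H
  atom 15: C, bond orders sum to 4 (valence 4) → 0 H
  atom 16: C, bond orders sum to 1 (valence 4) → 3 H
  atom 17: C, bond orders sum to 4 (valence 4) → 0 H
  atom 18: C, bond orders sum to 4 (valence 4) → 0 H
  atom 19: N, bond orders sum to 1 (valence 3) → 2 H
Totals → C:13, H:10, I:1, N:3, O:2.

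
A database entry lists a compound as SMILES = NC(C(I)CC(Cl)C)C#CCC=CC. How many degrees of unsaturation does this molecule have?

Degree of unsaturation = (number of rings) + (number of π bonds).
Ring closures in the SMILES: 0.
π bonds: 1 double bond (each 1 DoU), 1 triple bond (each 2 DoU) → 3 DoU from unsaturation.
Total DoU = 0 + 3 = 3.

3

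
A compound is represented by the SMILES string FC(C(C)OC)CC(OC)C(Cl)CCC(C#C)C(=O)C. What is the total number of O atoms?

3

Scan the SMILES for O atoms (remember two-letter symbols like Cl and Br are single atoms).
Oxygen count: 3.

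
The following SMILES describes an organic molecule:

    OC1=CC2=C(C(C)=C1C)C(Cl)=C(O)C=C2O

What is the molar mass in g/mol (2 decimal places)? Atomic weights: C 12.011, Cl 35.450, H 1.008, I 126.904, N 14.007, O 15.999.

First, the molecular formula is C12H11ClO3 (counting implicit H from valence).
  C: 12 × 12.011 = 144.132
  Cl: 1 × 35.450 = 35.450
  H: 11 × 1.008 = 11.088
  O: 3 × 15.999 = 47.997
Sum: 12×12.011 + 1×35.450 + 11×1.008 + 3×15.999 = 238.667 → 238.67 g/mol.

238.67 g/mol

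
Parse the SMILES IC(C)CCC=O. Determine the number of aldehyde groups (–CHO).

1

The aldehyde motif appears at heavy-atom position 6 in the SMILES.
Aldehyde count: 1.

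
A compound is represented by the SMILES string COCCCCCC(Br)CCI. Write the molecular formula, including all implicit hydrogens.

Walk through each heavy atom and fill implicit hydrogens from standard valence (C 4, N 3, O 2, S 2, halogen 1):
  atom 1: C, bond orders sum to 1 (valence 4) → 3 H
  atom 2: O, bond orders sum to 2 (valence 2) → 0 H
  atom 3: C, bond orders sum to 2 (valence 4) → 2 H
  atom 4: C, bond orders sum to 2 (valence 4) → 2 H
  atom 5: C, bond orders sum to 2 (valence 4) → 2 H
  atom 6: C, bond orders sum to 2 (valence 4) → 2 H
  atom 7: C, bond orders sum to 2 (valence 4) → 2 H
  atom 8: C, bond orders sum to 3 (valence 4) → 1 H
  atom 9: Br (halogen, monovalent) → 0 H
  atom 10: C, bond orders sum to 2 (valence 4) → 2 H
  atom 11: C, bond orders sum to 2 (valence 4) → 2 H
  atom 12: I (halogen, monovalent) → 0 H
Totals → C:9, H:18, Br:1, I:1, O:1.

C9H18BrIO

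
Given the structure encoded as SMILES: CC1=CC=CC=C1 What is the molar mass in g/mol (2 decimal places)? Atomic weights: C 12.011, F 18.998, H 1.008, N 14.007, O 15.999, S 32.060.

92.14 g/mol

First, the molecular formula is C7H8 (counting implicit H from valence).
  C: 7 × 12.011 = 84.077
  H: 8 × 1.008 = 8.064
Sum: 7×12.011 + 8×1.008 = 92.141 → 92.14 g/mol.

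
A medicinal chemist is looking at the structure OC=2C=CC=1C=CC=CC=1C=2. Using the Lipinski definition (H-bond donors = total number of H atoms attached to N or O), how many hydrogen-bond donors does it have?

1

Donors: find every N or O and count the H atoms it carries.
  atom 1 (O): bond orders sum to 1 → 1 H
Lipinski HBD = 1.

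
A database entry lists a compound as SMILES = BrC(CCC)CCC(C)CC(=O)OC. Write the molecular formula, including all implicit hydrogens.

C11H21BrO2

Walk through each heavy atom and fill implicit hydrogens from standard valence (C 4, N 3, O 2, S 2, halogen 1):
  atom 1: Br (halogen, monovalent) → 0 H
  atom 2: C, bond orders sum to 3 (valence 4) → 1 H
  atom 3: C, bond orders sum to 2 (valence 4) → 2 H
  atom 4: C, bond orders sum to 2 (valence 4) → 2 H
  atom 5: C, bond orders sum to 1 (valence 4) → 3 H
  atom 6: C, bond orders sum to 2 (valence 4) → 2 H
  atom 7: C, bond orders sum to 2 (valence 4) → 2 H
  atom 8: C, bond orders sum to 3 (valence 4) → 1 H
  atom 9: C, bond orders sum to 1 (valence 4) → 3 H
  atom 10: C, bond orders sum to 2 (valence 4) → 2 H
  atom 11: C, bond orders sum to 4 (valence 4) → 0 H
  atom 12: O, bond orders sum to 2 (valence 2) → 0 H
  atom 13: O, bond orders sum to 2 (valence 2) → 0 H
  atom 14: C, bond orders sum to 1 (valence 4) → 3 H
Totals → C:11, H:21, Br:1, O:2.
In Hill order: C11H21BrO2.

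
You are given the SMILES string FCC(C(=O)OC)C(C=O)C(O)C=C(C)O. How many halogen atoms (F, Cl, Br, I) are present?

Halogen atoms appear at heavy-atom position 1 (1×F).
Other groups present: 1 aldehyde, 1 alkene, 1 ester, 2 hydroxyl.
Halogen count: 1.

1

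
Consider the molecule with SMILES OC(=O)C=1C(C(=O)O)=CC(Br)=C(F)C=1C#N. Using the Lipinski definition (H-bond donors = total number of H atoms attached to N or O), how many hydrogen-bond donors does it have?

2

Donors: find every N or O and count the H atoms it carries.
  atom 1 (O): bond orders sum to 1 → 1 H
  atom 3 (O): bond orders sum to 2 → 0 H
  atom 7 (O): bond orders sum to 2 → 0 H
  atom 8 (O): bond orders sum to 1 → 1 H
  atom 16 (N): bond orders sum to 3 → 0 H
Lipinski HBD = 2.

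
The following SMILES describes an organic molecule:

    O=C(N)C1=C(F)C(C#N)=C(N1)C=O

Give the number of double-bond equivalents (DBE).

7

Molecular formula: C7H4FN3O2.
DoU = (2C + 2 + N − H − X) / 2, where X is the halogen count and O/S are ignored.
    = (2·7 + 2 + 3 − 4 − 1) / 2 = 14 / 2 = 7.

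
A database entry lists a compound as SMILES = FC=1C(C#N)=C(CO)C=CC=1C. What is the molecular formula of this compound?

Walk through each heavy atom and fill implicit hydrogens from standard valence (C 4, N 3, O 2, S 2, halogen 1):
  atom 1: F (halogen, monovalent) → 0 H
  atom 2: C, bond orders sum to 4 (valence 4) → 0 H
  atom 3: C, bond orders sum to 4 (valence 4) → 0 H
  atom 4: C, bond orders sum to 4 (valence 4) → 0 H
  atom 5: N, bond orders sum to 3 (valence 3) → 0 H
  atom 6: C, bond orders sum to 4 (valence 4) → 0 H
  atom 7: C, bond orders sum to 2 (valence 4) → 2 H
  atom 8: O, bond orders sum to 1 (valence 2) → 1 H
  atom 9: C, bond orders sum to 3 (valence 4) → 1 H
  atom 10: C, bond orders sum to 3 (valence 4) → 1 H
  atom 11: C, bond orders sum to 4 (valence 4) → 0 H
  atom 12: C, bond orders sum to 1 (valence 4) → 3 H
Totals → C:9, H:8, F:1, N:1, O:1.

C9H8FNO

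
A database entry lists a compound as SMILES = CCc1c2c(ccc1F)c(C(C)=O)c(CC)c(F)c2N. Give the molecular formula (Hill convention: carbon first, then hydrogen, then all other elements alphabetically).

C16H17F2NO

Walk through each heavy atom and fill implicit hydrogens from standard valence (C 4, N 3, O 2, S 2, halogen 1); for lowercase aromatic atoms, an aromatic c carries 1 H when it has two neighbours and 0 H with three, and aromatic n carries 0 H:
  atom 1: C, bond orders sum to 1 (valence 4) → 3 H
  atom 2: C, bond orders sum to 2 (valence 4) → 2 H
  atom 3: aromatic c, 3 neighbours → 0 H
  atom 4: aromatic c, 3 neighbours → 0 H
  atom 5: aromatic c, 3 neighbours → 0 H
  atom 6: aromatic c, 2 neighbours → 1 H
  atom 7: aromatic c, 2 neighbours → 1 H
  atom 8: aromatic c, 3 neighbours → 0 H
  atom 9: F (halogen, monovalent) → 0 H
  atom 10: aromatic c, 3 neighbours → 0 H
  atom 11: C, bond orders sum to 4 (valence 4) → 0 H
  atom 12: C, bond orders sum to 1 (valence 4) → 3 H
  atom 13: O, bond orders sum to 2 (valence 2) → 0 H
  atom 14: aromatic c, 3 neighbours → 0 H
  atom 15: C, bond orders sum to 2 (valence 4) → 2 H
  atom 16: C, bond orders sum to 1 (valence 4) → 3 H
  atom 17: aromatic c, 3 neighbours → 0 H
  atom 18: F (halogen, monovalent) → 0 H
  atom 19: aromatic c, 3 neighbours → 0 H
  atom 20: N, bond orders sum to 1 (valence 3) → 2 H
Totals → C:16, H:17, F:2, N:1, O:1.
In Hill order: C16H17F2NO.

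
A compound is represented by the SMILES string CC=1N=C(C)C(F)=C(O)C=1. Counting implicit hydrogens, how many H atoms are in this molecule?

8

Walk through each heavy atom and fill implicit hydrogens from standard valence (C 4, N 3, O 2, S 2, halogen 1):
  atom 1: C, bond orders sum to 1 (valence 4) → 3 H
  atom 2: C, bond orders sum to 4 (valence 4) → 0 H
  atom 3: N, bond orders sum to 3 (valence 3) → 0 H
  atom 4: C, bond orders sum to 4 (valence 4) → 0 H
  atom 5: C, bond orders sum to 1 (valence 4) → 3 H
  atom 6: C, bond orders sum to 4 (valence 4) → 0 H
  atom 7: F (halogen, monovalent) → 0 H
  atom 8: C, bond orders sum to 4 (valence 4) → 0 H
  atom 9: O, bond orders sum to 1 (valence 2) → 1 H
  atom 10: C, bond orders sum to 3 (valence 4) → 1 H
Total hydrogens: 8.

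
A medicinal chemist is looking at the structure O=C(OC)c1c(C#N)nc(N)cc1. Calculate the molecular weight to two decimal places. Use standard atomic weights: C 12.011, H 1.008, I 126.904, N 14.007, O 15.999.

177.16 g/mol

First, the molecular formula is C8H7N3O2 (counting implicit H from valence).
  C: 8 × 12.011 = 96.088
  H: 7 × 1.008 = 7.056
  N: 3 × 14.007 = 42.021
  O: 2 × 15.999 = 31.998
Sum: 8×12.011 + 7×1.008 + 3×14.007 + 2×15.999 = 177.163 → 177.16 g/mol.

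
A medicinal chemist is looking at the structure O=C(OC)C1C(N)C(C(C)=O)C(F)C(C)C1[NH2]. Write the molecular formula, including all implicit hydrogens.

Walk through each heavy atom and fill implicit hydrogens from standard valence (C 4, N 3, O 2, S 2, halogen 1):
  atom 1: O, bond orders sum to 2 (valence 2) → 0 H
  atom 2: C, bond orders sum to 4 (valence 4) → 0 H
  atom 3: O, bond orders sum to 2 (valence 2) → 0 H
  atom 4: C, bond orders sum to 1 (valence 4) → 3 H
  atom 5: C, bond orders sum to 3 (valence 4) → 1 H
  atom 6: C, bond orders sum to 3 (valence 4) → 1 H
  atom 7: N, bond orders sum to 1 (valence 3) → 2 H
  atom 8: C, bond orders sum to 3 (valence 4) → 1 H
  atom 9: C, bond orders sum to 4 (valence 4) → 0 H
  atom 10: C, bond orders sum to 1 (valence 4) → 3 H
  atom 11: O, bond orders sum to 2 (valence 2) → 0 H
  atom 12: C, bond orders sum to 3 (valence 4) → 1 H
  atom 13: F (halogen, monovalent) → 0 H
  atom 14: C, bond orders sum to 3 (valence 4) → 1 H
  atom 15: C, bond orders sum to 1 (valence 4) → 3 H
  atom 16: C, bond orders sum to 3 (valence 4) → 1 H
  atom 17: N with explicit H count 2
Totals → C:11, H:19, F:1, N:2, O:3.

C11H19FN2O3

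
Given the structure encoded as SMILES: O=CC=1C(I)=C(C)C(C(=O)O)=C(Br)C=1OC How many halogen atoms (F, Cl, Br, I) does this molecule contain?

Halogen atoms appear at heavy-atom positions 5, 13 (1×Br, 1×I).
Other groups present: 1 aldehyde, 1 carboxylic acid, 1 ether.
Halogen count: 2.

2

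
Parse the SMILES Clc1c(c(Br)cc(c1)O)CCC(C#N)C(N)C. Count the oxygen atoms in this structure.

Scan the SMILES for O atoms (remember two-letter symbols like Cl and Br are single atoms).
Oxygen count: 1.

1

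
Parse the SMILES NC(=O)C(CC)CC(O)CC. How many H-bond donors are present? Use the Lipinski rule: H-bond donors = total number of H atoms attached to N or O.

3

Donors: find every N or O and count the H atoms it carries.
  atom 1 (N): bond orders sum to 1 → 2 H
  atom 3 (O): bond orders sum to 2 → 0 H
  atom 9 (O): bond orders sum to 1 → 1 H
Lipinski HBD = 3.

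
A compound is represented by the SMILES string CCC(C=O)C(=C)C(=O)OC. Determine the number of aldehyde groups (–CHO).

The aldehyde motif appears at heavy-atom position 4 in the SMILES.
Other groups present: 1 alkene, 1 ester.
Aldehyde count: 1.

1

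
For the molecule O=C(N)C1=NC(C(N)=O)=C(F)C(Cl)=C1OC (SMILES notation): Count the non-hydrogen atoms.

Every atom symbol written in the SMILES (organic subset) is one heavy atom; implicit H are not written.
Heavy atoms by element → C:8, Cl:1, F:1, N:3, O:3.
Total: 16.

16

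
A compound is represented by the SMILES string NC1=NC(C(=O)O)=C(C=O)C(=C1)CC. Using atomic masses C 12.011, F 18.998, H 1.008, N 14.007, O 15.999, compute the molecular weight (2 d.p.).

194.19 g/mol

First, the molecular formula is C9H10N2O3 (counting implicit H from valence).
  C: 9 × 12.011 = 108.099
  H: 10 × 1.008 = 10.080
  N: 2 × 14.007 = 28.014
  O: 3 × 15.999 = 47.997
Sum: 9×12.011 + 10×1.008 + 2×14.007 + 3×15.999 = 194.190 → 194.19 g/mol.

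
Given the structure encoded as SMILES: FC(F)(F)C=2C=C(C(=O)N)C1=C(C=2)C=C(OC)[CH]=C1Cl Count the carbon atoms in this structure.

13

Count every carbon token in the SMILES (each C, including those in ring-closure positions and inside branches).
Carbon count: 13.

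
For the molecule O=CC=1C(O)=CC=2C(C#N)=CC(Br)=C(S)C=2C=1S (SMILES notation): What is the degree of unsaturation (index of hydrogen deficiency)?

Degree of unsaturation = (number of rings) + (number of π bonds).
Ring closures in the SMILES: 2.
π bonds: 6 double bonds (each 1 DoU), 1 triple bond (each 2 DoU) → 8 DoU from unsaturation.
Total DoU = 2 + 8 = 10.

10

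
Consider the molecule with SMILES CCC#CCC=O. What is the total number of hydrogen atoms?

8

Walk through each heavy atom and fill implicit hydrogens from standard valence (C 4, N 3, O 2, S 2, halogen 1):
  atom 1: C, bond orders sum to 1 (valence 4) → 3 H
  atom 2: C, bond orders sum to 2 (valence 4) → 2 H
  atom 3: C, bond orders sum to 4 (valence 4) → 0 H
  atom 4: C, bond orders sum to 4 (valence 4) → 0 H
  atom 5: C, bond orders sum to 2 (valence 4) → 2 H
  atom 6: C, bond orders sum to 3 (valence 4) → 1 H
  atom 7: O, bond orders sum to 2 (valence 2) → 0 H
Total hydrogens: 8.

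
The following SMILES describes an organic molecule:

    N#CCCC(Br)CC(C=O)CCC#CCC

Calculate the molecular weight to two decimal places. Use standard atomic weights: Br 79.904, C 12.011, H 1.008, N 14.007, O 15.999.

284.20 g/mol

First, the molecular formula is C13H18BrNO (counting implicit H from valence).
  Br: 1 × 79.904 = 79.904
  C: 13 × 12.011 = 156.143
  H: 18 × 1.008 = 18.144
  N: 1 × 14.007 = 14.007
  O: 1 × 15.999 = 15.999
Sum: 1×79.904 + 13×12.011 + 18×1.008 + 1×14.007 + 1×15.999 = 284.197 → 284.20 g/mol.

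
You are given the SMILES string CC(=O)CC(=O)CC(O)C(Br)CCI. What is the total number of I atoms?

1

Scan the SMILES for I atoms (remember two-letter symbols like Cl and Br are single atoms).
Iodine count: 1.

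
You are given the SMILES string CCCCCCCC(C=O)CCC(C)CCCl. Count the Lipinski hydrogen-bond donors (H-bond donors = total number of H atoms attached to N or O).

Donors: find every N or O and count the H atoms it carries.
  atom 10 (O): bond orders sum to 2 → 0 H
Lipinski HBD = 0.

0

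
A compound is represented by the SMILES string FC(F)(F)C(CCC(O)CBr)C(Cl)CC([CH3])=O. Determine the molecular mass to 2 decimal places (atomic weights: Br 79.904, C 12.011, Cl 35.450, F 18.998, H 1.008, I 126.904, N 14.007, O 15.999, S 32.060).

First, the molecular formula is C10H15BrClF3O2 (counting implicit H from valence).
  Br: 1 × 79.904 = 79.904
  C: 10 × 12.011 = 120.110
  Cl: 1 × 35.450 = 35.450
  F: 3 × 18.998 = 56.994
  H: 15 × 1.008 = 15.120
  O: 2 × 15.999 = 31.998
Sum: 1×79.904 + 10×12.011 + 1×35.450 + 3×18.998 + 15×1.008 + 2×15.999 = 339.576 → 339.58 g/mol.

339.58 g/mol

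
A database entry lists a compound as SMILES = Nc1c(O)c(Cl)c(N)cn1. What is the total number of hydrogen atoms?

Walk through each heavy atom and fill implicit hydrogens from standard valence (C 4, N 3, O 2, S 2, halogen 1); for lowercase aromatic atoms, an aromatic c carries 1 H when it has two neighbours and 0 H with three, and aromatic n carries 0 H:
  atom 1: N, bond orders sum to 1 (valence 3) → 2 H
  atom 2: aromatic c, 3 neighbours → 0 H
  atom 3: aromatic c, 3 neighbours → 0 H
  atom 4: O, bond orders sum to 1 (valence 2) → 1 H
  atom 5: aromatic c, 3 neighbours → 0 H
  atom 6: Cl (halogen, monovalent) → 0 H
  atom 7: aromatic c, 3 neighbours → 0 H
  atom 8: N, bond orders sum to 1 (valence 3) → 2 H
  atom 9: aromatic c, 2 neighbours → 1 H
  atom 10: aromatic n, 2 neighbours → 0 H
Total hydrogens: 6.

6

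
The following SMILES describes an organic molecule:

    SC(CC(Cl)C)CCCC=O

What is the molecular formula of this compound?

C8H15ClOS

Walk through each heavy atom and fill implicit hydrogens from standard valence (C 4, N 3, O 2, S 2, halogen 1):
  atom 1: S, bond orders sum to 1 (valence 2) → 1 H
  atom 2: C, bond orders sum to 3 (valence 4) → 1 H
  atom 3: C, bond orders sum to 2 (valence 4) → 2 H
  atom 4: C, bond orders sum to 3 (valence 4) → 1 H
  atom 5: Cl (halogen, monovalent) → 0 H
  atom 6: C, bond orders sum to 1 (valence 4) → 3 H
  atom 7: C, bond orders sum to 2 (valence 4) → 2 H
  atom 8: C, bond orders sum to 2 (valence 4) → 2 H
  atom 9: C, bond orders sum to 2 (valence 4) → 2 H
  atom 10: C, bond orders sum to 3 (valence 4) → 1 H
  atom 11: O, bond orders sum to 2 (valence 2) → 0 H
Totals → C:8, H:15, Cl:1, O:1, S:1.
In Hill order: C8H15ClOS.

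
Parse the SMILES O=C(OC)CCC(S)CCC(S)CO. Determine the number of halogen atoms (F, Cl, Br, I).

Scan the SMILES for the halogen motif — none present.
Groups that are present: 1 ester, 1 hydroxyl, 2 thiol.

0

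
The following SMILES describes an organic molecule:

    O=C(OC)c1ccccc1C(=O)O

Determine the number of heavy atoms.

13

Every atom symbol written in the SMILES (organic subset) is one heavy atom; implicit H are not written.
Heavy atoms by element → C:9, O:4.
Total: 13.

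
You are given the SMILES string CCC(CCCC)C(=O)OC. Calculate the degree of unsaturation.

Degree of unsaturation = (number of rings) + (number of π bonds).
Ring closures in the SMILES: 0.
π bonds: 1 double bond (each 1 DoU) → 1 DoU from unsaturation.
Total DoU = 0 + 1 = 1.

1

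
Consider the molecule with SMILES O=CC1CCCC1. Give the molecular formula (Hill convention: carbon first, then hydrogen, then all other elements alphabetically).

C6H10O

Walk through each heavy atom and fill implicit hydrogens from standard valence (C 4, N 3, O 2, S 2, halogen 1):
  atom 1: O, bond orders sum to 2 (valence 2) → 0 H
  atom 2: C, bond orders sum to 3 (valence 4) → 1 H
  atom 3: C, bond orders sum to 3 (valence 4) → 1 H
  atom 4: C, bond orders sum to 2 (valence 4) → 2 H
  atom 5: C, bond orders sum to 2 (valence 4) → 2 H
  atom 6: C, bond orders sum to 2 (valence 4) → 2 H
  atom 7: C, bond orders sum to 2 (valence 4) → 2 H
Totals → C:6, H:10, O:1.
In Hill order: C6H10O.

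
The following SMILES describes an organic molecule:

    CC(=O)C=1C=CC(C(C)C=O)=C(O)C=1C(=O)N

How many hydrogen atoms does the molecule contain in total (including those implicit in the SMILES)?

13

Walk through each heavy atom and fill implicit hydrogens from standard valence (C 4, N 3, O 2, S 2, halogen 1):
  atom 1: C, bond orders sum to 1 (valence 4) → 3 H
  atom 2: C, bond orders sum to 4 (valence 4) → 0 H
  atom 3: O, bond orders sum to 2 (valence 2) → 0 H
  atom 4: C, bond orders sum to 4 (valence 4) → 0 H
  atom 5: C, bond orders sum to 3 (valence 4) → 1 H
  atom 6: C, bond orders sum to 3 (valence 4) → 1 H
  atom 7: C, bond orders sum to 4 (valence 4) → 0 H
  atom 8: C, bond orders sum to 3 (valence 4) → 1 H
  atom 9: C, bond orders sum to 1 (valence 4) → 3 H
  atom 10: C, bond orders sum to 3 (valence 4) → 1 H
  atom 11: O, bond orders sum to 2 (valence 2) → 0 H
  atom 12: C, bond orders sum to 4 (valence 4) → 0 H
  atom 13: O, bond orders sum to 1 (valence 2) → 1 H
  atom 14: C, bond orders sum to 4 (valence 4) → 0 H
  atom 15: C, bond orders sum to 4 (valence 4) → 0 H
  atom 16: O, bond orders sum to 2 (valence 2) → 0 H
  atom 17: N, bond orders sum to 1 (valence 3) → 2 H
Total hydrogens: 13.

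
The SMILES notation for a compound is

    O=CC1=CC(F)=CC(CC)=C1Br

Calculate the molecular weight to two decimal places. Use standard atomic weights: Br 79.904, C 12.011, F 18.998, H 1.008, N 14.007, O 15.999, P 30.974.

First, the molecular formula is C9H8BrFO (counting implicit H from valence).
  Br: 1 × 79.904 = 79.904
  C: 9 × 12.011 = 108.099
  F: 1 × 18.998 = 18.998
  H: 8 × 1.008 = 8.064
  O: 1 × 15.999 = 15.999
Sum: 1×79.904 + 9×12.011 + 1×18.998 + 8×1.008 + 1×15.999 = 231.064 → 231.06 g/mol.

231.06 g/mol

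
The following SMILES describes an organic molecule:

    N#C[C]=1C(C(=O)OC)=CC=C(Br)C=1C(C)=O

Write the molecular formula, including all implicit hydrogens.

Walk through each heavy atom and fill implicit hydrogens from standard valence (C 4, N 3, O 2, S 2, halogen 1):
  atom 1: N, bond orders sum to 3 (valence 3) → 0 H
  atom 2: C, bond orders sum to 4 (valence 4) → 0 H
  atom 3: C with explicit H count 0
  atom 4: C, bond orders sum to 4 (valence 4) → 0 H
  atom 5: C, bond orders sum to 4 (valence 4) → 0 H
  atom 6: O, bond orders sum to 2 (valence 2) → 0 H
  atom 7: O, bond orders sum to 2 (valence 2) → 0 H
  atom 8: C, bond orders sum to 1 (valence 4) → 3 H
  atom 9: C, bond orders sum to 3 (valence 4) → 1 H
  atom 10: C, bond orders sum to 3 (valence 4) → 1 H
  atom 11: C, bond orders sum to 4 (valence 4) → 0 H
  atom 12: Br (halogen, monovalent) → 0 H
  atom 13: C, bond orders sum to 4 (valence 4) → 0 H
  atom 14: C, bond orders sum to 4 (valence 4) → 0 H
  atom 15: C, bond orders sum to 1 (valence 4) → 3 H
  atom 16: O, bond orders sum to 2 (valence 2) → 0 H
Totals → C:11, H:8, Br:1, N:1, O:3.
In Hill order: C11H8BrNO3.

C11H8BrNO3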